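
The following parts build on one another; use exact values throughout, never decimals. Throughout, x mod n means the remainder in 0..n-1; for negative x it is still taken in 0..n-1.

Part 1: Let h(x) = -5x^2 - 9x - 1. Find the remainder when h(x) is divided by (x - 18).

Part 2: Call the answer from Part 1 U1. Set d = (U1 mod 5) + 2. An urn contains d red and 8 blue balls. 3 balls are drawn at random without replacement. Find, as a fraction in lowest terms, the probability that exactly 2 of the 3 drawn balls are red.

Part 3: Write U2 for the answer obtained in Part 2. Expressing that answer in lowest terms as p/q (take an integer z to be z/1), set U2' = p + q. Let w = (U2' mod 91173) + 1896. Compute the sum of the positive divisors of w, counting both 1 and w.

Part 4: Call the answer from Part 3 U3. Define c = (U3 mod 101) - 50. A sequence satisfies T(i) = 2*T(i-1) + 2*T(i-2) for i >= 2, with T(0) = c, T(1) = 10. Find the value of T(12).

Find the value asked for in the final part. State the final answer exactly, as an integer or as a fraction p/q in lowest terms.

-1072192

Part 1: remainder = value at the root: -5*(18)^2 - 9*(18)^1 - 1 = (-1620) + (-162) + (-1) = -1783; answer -1783
Part 2: U1 = -1783; d = 4; total draws C(12,3) = 220; favorable C(4,2)*C(8,1) = 48; P = 12/55; answer 12/55
Part 3: U2 = 12/55; threaded value p + q = 67; w = 1963; 1963 = 13 * 151; sigma = (1 + 13) * (1 + 151) = 14 * 152 = 2128; answer 2128
Part 4: U3 = 2128; c = -43; T(2) = 2*(10) + 2*(-43) = -66; iterating: T(2)=-66, T(3)=-112, T(4)=-356, T(5)=-936, T(6)=-2584, T(7)=-7040, T(8)=-19248, T(9)=-52576, T(10)=-143648, T(11)=-392448, T(12)=-1072192; answer -1072192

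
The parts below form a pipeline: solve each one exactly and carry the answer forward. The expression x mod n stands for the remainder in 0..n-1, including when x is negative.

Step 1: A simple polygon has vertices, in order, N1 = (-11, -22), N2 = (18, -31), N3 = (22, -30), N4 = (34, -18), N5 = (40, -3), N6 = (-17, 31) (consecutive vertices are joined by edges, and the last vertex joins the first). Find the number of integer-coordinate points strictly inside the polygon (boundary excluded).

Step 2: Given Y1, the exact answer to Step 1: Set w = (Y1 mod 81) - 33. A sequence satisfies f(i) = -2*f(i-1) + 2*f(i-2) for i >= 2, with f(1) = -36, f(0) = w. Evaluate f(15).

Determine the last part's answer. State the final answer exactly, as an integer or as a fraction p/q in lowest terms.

-56768256

Step 1: cross terms: (-11*-31 - 18*-22)=737, (18*-30 - 22*-31)=142, (22*-18 - 34*-30)=624, (34*-3 - 40*-18)=618, (40*31 - -17*-3)=1189, (-17*-22 - -11*31)=715; twice the area = |4025| = 4025; area = 4025/2; boundary points = 1 + 1 + 12 + 3 + 1 + 1 = 19; strictly interior points = area - boundary/2 + 1 = 2004; answer 2004
Step 2: Y1 = 2004; w = 27; f(2) = -2*(-36) + 2*(27) = 126; iterating: f(2)=126, f(3)=-324, f(4)=900, f(5)=-2448, f(6)=6696, f(7)=-18288, f(8)=49968, f(9)=-136512, f(10)=372960, f(11)=-1018944, f(12)=2783808, f(13)=-7605504, f(14)=20778624, f(15)=-56768256; answer -56768256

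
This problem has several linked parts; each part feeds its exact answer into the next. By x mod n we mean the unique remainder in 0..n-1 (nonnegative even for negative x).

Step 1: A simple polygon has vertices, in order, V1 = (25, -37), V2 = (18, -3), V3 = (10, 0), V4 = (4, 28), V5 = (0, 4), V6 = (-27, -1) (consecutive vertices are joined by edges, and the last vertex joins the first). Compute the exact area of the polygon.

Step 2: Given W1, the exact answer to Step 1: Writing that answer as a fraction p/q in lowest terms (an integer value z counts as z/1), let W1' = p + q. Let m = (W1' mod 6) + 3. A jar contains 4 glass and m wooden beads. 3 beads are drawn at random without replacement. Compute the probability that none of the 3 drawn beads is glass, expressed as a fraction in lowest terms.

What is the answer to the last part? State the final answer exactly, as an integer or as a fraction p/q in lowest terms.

14/55

Step 1: cross terms: (25*-3 - 18*-37)=591, (18*0 - 10*-3)=30, (10*28 - 4*0)=280, (4*4 - 0*28)=16, (0*-1 - -27*4)=108, (-27*-37 - 25*-1)=1024; twice the area = |2049| = 2049; area = 2049/2; answer 2049/2
Step 2: W1 = 2049/2; threaded value p + q = 2051; m = 8; total draws C(12,3) = 220; favorable C(8,3) = 56; P = 14/55; answer 14/55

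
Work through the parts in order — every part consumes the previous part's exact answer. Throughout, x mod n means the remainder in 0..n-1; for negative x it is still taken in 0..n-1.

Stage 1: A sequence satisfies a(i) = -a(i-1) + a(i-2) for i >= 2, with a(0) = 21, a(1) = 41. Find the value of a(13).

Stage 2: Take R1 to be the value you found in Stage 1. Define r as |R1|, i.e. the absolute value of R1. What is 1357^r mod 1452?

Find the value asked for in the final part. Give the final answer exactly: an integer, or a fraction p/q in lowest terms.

Stage 1: a(2) = -1*(41) + 1*(21) = -20; iterating: a(2)=-20, a(3)=61, a(4)=-81, a(5)=142, a(6)=-223, a(7)=365, a(8)=-588, a(9)=953, a(10)=-1541, a(11)=2494, a(12)=-4035, a(13)=6529; answer 6529
Stage 2: R1 = 6529; r = 6529; squarings mod 1452: 1357^1=1357, 1357^2=313, 1357^4=685, 1357^8=229, 1357^16=169, 1357^32=973, 1357^64=25, 1357^128=625, 1357^256=37, 1357^512=1369, 1357^1024=1081, 1357^2048=1153, 1357^4096=829; 1357^6529 = 1357^1 * 1357^128 * 1357^256 * 1357^2048 * 1357^4096 = 421 (mod 1452); answer 421

421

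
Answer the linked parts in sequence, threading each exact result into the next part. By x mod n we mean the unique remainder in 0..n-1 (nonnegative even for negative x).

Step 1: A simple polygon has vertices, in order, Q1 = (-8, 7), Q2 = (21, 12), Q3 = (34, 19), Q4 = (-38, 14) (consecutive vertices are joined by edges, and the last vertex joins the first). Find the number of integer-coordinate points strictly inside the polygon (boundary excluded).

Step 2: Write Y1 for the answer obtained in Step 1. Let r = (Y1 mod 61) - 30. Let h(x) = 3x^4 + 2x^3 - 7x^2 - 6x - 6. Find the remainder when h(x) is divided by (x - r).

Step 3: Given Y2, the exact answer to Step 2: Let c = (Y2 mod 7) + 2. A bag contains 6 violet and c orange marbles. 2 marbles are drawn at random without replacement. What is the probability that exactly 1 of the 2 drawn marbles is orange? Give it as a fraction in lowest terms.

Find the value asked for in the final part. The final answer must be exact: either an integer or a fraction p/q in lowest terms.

Step 1: cross terms: (-8*12 - 21*7)=-243, (21*19 - 34*12)=-9, (34*14 - -38*19)=1198, (-38*7 - -8*14)=-154; twice the area = |792| = 792; area = 396; boundary points = 1 + 1 + 1 + 1 = 4; strictly interior points = area - boundary/2 + 1 = 395; answer 395
Step 2: Y1 = 395; r = -1; remainder = value at the root: 3*(-1)^4 + 2*(-1)^3 - 7*(-1)^2 - 6*(-1)^1 - 6 = (3) + (-2) + (-7) + (6) + (-6) = -6; answer -6
Step 3: Y2 = -6; c = 3; total draws C(9,2) = 36; favorable C(3,1)*C(6,1) = 18; P = 1/2; answer 1/2

1/2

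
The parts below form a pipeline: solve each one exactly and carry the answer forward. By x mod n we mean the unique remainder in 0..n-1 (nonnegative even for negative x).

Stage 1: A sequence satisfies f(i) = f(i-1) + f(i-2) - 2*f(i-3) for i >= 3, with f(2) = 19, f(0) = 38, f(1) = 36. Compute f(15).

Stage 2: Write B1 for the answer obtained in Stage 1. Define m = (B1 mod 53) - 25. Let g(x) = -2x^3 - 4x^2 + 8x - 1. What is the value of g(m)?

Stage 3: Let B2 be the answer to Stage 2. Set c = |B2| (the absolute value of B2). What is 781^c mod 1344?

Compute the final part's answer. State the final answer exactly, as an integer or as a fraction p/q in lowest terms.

Stage 1: f(3) = 1*(19) + 1*(36) - 2*(38) = -21; iterating: f(3)=-21, f(4)=-74, f(5)=-133, f(6)=-165, f(7)=-150, f(8)=-49, f(9)=131, f(10)=382, f(11)=611, f(12)=731, f(13)=578, f(14)=87, f(15)=-797; answer -797
Stage 2: B1 = -797; m = 26; -2*(26)^3 - 4*(26)^2 + 8*(26)^1 - 1 = (-35152) + (-2704) + (208) + (-1) = -37649; answer -37649
Stage 3: B2 = -37649; c = 37649; squarings mod 1344: 781^1=781, 781^2=1129, 781^4=529, 781^8=289, 781^16=193, 781^32=961, 781^64=193, 781^128=961, 781^256=193, 781^512=961, 781^1024=193, 781^2048=961, 781^4096=193, 781^8192=961, 781^16384=193, 781^32768=961; 781^37649 = 781^1 * 781^16 * 781^256 * 781^512 * 781^4096 * 781^32768 = 205 (mod 1344); answer 205

205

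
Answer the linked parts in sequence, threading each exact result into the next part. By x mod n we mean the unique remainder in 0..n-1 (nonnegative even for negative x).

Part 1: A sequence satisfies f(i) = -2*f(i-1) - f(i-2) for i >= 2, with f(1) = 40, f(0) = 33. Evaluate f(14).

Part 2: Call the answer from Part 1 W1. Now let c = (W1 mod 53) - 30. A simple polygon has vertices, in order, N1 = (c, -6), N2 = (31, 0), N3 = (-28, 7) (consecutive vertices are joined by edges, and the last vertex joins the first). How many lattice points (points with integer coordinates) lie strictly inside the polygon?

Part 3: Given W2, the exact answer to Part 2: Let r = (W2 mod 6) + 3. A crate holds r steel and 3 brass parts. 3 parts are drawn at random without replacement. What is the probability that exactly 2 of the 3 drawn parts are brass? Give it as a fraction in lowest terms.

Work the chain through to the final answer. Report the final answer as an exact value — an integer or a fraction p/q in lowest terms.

3/14

Part 1: f(2) = -2*(40) - 1*(33) = -113; iterating: f(2)=-113, f(3)=186, f(4)=-259, f(5)=332, f(6)=-405, f(7)=478, f(8)=-551, f(9)=624, f(10)=-697, f(11)=770, f(12)=-843, f(13)=916, f(14)=-989; answer -989
Part 2: W1 = -989; c = -12; cross terms: (-12*0 - 31*-6)=186, (31*7 - -28*0)=217, (-28*-6 - -12*7)=252; twice the area = |655| = 655; area = 655/2; boundary points = 1 + 1 + 1 = 3; strictly interior points = area - boundary/2 + 1 = 327; answer 327
Part 3: W2 = 327; r = 6; total draws C(9,3) = 84; favorable C(3,2)*C(6,1) = 18; P = 3/14; answer 3/14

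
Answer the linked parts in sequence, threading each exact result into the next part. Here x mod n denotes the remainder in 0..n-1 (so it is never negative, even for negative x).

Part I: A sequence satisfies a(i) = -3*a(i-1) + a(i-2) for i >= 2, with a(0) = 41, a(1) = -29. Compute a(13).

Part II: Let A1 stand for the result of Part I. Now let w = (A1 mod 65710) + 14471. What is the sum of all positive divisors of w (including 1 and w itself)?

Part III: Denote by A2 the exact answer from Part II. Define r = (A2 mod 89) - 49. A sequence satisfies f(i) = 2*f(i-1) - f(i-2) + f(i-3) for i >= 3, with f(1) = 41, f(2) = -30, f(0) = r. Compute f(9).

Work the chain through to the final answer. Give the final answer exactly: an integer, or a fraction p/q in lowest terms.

-1542

Part I: a(2) = -3*(-29) + 1*(41) = 128; iterating: a(2)=128, a(3)=-413, a(4)=1367, a(5)=-4514, a(6)=14909, a(7)=-49241, a(8)=162632, a(9)=-537137, a(10)=1774043, a(11)=-5859266, a(12)=19351841, a(13)=-63914789; answer -63914789
Part II: A1 = -63914789; w = 35512; 35512 = 2^3 * 23 * 193; sigma = (1 + 2 + 4 + 8) * (1 + 23) * (1 + 193) = 15 * 24 * 194 = 69840; answer 69840
Part III: A2 = 69840; r = 15; f(3) = 2*(-30) - 1*(41) + 1*(15) = -86; iterating: f(3)=-86, f(4)=-101, f(5)=-146, f(6)=-277, f(7)=-509, f(8)=-887, f(9)=-1542; answer -1542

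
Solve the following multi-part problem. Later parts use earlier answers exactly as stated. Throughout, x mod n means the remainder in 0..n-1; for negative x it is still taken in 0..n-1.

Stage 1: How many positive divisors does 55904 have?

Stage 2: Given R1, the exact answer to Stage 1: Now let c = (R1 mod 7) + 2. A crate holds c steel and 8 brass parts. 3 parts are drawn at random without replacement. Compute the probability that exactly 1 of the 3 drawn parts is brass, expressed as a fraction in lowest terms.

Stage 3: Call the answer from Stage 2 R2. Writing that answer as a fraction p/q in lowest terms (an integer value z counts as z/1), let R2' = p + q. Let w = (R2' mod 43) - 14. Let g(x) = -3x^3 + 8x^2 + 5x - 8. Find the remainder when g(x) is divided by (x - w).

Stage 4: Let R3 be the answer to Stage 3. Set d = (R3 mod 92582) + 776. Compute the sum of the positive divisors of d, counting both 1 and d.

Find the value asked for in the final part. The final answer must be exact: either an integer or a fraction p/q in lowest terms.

Stage 1: 55904 = 2^5 * 1747; number of divisors = (5+1) * (1+1) = 12; answer 12
Stage 2: R1 = 12; c = 7; total draws C(15,3) = 455; favorable C(8,1)*C(7,2) = 168; P = 24/65; answer 24/65
Stage 3: R2 = 24/65; threaded value p + q = 89; w = -11; remainder = value at the root: -3*(-11)^3 + 8*(-11)^2 + 5*(-11)^1 - 8 = (3993) + (968) + (-55) + (-8) = 4898; answer 4898
Stage 4: R3 = 4898; d = 5674; 5674 = 2 * 2837; sigma = (1 + 2) * (1 + 2837) = 3 * 2838 = 8514; answer 8514

8514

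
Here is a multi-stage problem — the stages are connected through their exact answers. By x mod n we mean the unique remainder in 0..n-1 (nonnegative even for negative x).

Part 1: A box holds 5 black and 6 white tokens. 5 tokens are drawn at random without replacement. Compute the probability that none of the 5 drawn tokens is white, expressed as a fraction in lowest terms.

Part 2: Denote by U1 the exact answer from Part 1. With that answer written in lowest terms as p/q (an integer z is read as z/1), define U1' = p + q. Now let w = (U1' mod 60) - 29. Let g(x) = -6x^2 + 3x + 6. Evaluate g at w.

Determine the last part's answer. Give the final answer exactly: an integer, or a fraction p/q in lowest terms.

-1128

Part 1: total draws C(11,5) = 462; favorable C(5,5) = 1; P = 1/462; answer 1/462
Part 2: U1 = 1/462; threaded value p + q = 463; w = 14; -6*(14)^2 + 3*(14)^1 + 6 = (-1176) + (42) + (6) = -1128; answer -1128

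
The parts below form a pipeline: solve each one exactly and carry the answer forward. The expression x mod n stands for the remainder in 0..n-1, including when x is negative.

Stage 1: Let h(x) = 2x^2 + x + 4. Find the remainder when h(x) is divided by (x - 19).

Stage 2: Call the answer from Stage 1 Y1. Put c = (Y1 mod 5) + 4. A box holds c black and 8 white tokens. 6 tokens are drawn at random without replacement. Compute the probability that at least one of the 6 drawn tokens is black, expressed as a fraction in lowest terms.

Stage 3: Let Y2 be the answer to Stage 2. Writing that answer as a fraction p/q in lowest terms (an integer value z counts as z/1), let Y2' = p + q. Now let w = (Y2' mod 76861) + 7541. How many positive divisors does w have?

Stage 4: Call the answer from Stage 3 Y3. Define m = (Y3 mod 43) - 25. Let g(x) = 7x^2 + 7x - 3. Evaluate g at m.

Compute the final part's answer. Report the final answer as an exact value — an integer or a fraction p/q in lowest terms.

2937

Stage 1: remainder = value at the root: 2*(19)^2 + 1*(19)^1 + 4 = (722) + (19) + (4) = 745; answer 745
Stage 2: Y1 = 745; c = 4; total draws C(12,6) = 924; complement C(8,6) = 28; favorable 924 - 28 = 896; P = 32/33; answer 32/33
Stage 3: Y2 = 32/33; threaded value p + q = 65; w = 7606; 7606 = 2 * 3803; number of divisors = (1+1) * (1+1) = 4; answer 4
Stage 4: Y3 = 4; m = -21; 7*(-21)^2 + 7*(-21)^1 - 3 = (3087) + (-147) + (-3) = 2937; answer 2937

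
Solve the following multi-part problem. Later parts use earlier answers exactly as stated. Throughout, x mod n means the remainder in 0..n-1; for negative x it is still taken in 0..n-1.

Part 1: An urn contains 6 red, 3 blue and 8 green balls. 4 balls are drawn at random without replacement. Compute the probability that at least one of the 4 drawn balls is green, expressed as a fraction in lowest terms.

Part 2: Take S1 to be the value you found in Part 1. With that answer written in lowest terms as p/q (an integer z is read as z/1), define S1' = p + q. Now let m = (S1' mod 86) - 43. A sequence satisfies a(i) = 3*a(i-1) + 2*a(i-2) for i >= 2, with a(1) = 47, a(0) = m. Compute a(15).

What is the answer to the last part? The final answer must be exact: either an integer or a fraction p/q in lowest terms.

Part 1: total draws C(17,4) = 2380; complement C(9,4) = 126; favorable 2380 - 126 = 2254; P = 161/170; answer 161/170
Part 2: S1 = 161/170; threaded value p + q = 331; m = 30; a(2) = 3*(47) + 2*(30) = 201; iterating: a(2)=201, a(3)=697, a(4)=2493, a(5)=8873, a(6)=31605, a(7)=112561, a(8)=400893, a(9)=1427801, a(10)=5085189, a(11)=18111169, a(12)=64503885, a(13)=229733993, a(14)=818209749, a(15)=2914097233; answer 2914097233

2914097233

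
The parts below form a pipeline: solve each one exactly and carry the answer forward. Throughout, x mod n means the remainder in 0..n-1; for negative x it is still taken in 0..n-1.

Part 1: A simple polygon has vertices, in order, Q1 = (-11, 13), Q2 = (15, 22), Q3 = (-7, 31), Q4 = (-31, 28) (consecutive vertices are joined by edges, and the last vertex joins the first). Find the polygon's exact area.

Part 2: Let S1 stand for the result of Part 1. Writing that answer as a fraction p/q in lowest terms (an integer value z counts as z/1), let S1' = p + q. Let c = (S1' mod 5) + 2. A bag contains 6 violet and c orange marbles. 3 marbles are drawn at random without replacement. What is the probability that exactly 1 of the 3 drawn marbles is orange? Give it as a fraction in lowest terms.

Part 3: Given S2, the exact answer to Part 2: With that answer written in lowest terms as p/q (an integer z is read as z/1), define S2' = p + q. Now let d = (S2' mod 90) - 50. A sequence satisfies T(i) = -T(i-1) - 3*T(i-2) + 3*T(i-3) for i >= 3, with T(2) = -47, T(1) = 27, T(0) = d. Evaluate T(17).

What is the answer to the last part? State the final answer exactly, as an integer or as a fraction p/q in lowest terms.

4620587

Part 1: cross terms: (-11*22 - 15*13)=-437, (15*31 - -7*22)=619, (-7*28 - -31*31)=765, (-31*13 - -11*28)=-95; twice the area = |852| = 852; area = 426; answer 426
Part 2: S1 = 426; threaded value p + q = 427; c = 4; total draws C(10,3) = 120; favorable C(4,1)*C(6,2) = 60; P = 1/2; answer 1/2
Part 3: S2 = 1/2; threaded value p + q = 3; d = -47; T(3) = -1*(-47) - 3*(27) + 3*(-47) = -175; iterating: T(3)=-175, T(4)=397, T(5)=-13, T(6)=-1703, T(7)=2933, T(8)=2137, T(9)=-16045, T(10)=18433, T(11)=36113, T(12)=-139547, T(13)=86507, T(14)=440473, T(15)=-1118635, T(16)=56737, T(17)=4620587; answer 4620587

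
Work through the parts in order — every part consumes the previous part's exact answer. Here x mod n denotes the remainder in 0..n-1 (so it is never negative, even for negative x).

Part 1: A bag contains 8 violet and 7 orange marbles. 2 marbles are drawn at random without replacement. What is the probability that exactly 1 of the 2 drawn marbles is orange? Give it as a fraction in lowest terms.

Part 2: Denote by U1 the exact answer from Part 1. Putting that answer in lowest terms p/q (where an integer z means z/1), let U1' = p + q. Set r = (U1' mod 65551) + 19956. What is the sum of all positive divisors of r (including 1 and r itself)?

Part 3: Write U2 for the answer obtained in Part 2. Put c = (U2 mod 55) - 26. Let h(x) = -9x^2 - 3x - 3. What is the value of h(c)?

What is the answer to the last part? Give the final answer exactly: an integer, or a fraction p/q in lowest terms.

Part 1: total draws C(15,2) = 105; favorable C(7,1)*C(8,1) = 56; P = 8/15; answer 8/15
Part 2: U1 = 8/15; threaded value p + q = 23; r = 19979; 19979 is prime, so its only divisors are 1 and 19979; sigma = 1 + 19979 = 19980; answer 19980
Part 3: U2 = 19980; c = -11; -9*(-11)^2 - 3*(-11)^1 - 3 = (-1089) + (33) + (-3) = -1059; answer -1059

-1059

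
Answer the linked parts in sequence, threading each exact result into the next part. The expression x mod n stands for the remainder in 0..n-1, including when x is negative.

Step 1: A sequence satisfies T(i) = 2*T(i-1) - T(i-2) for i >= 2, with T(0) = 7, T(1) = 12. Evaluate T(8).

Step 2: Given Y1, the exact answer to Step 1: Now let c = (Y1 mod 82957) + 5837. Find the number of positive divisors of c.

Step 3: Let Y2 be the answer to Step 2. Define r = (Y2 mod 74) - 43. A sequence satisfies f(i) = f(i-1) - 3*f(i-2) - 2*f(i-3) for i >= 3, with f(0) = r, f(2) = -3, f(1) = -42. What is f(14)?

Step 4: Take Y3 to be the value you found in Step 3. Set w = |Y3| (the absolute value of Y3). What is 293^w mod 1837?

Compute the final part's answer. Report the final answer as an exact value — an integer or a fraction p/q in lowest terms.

1008

Step 1: T(2) = 2*(12) - 1*(7) = 17; iterating: T(2)=17, T(3)=22, T(4)=27, T(5)=32, T(6)=37, T(7)=42, T(8)=47; answer 47
Step 2: Y1 = 47; c = 5884; 5884 = 2^2 * 1471; number of divisors = (2+1) * (1+1) = 6; answer 6
Step 3: Y2 = 6; r = -37; f(3) = 1*(-3) - 3*(-42) - 2*(-37) = 197; iterating: f(3)=197, f(4)=290, f(5)=-295, f(6)=-1559, f(7)=-1254, f(8)=4013, f(9)=10893, f(10)=1362, f(11)=-39343, f(12)=-65215, f(13)=50090, f(14)=324421; answer 324421
Step 4: Y3 = 324421; w = 324421; squarings mod 1837: 293^1=293, 293^2=1347, 293^4=1290, 293^8=1615, 293^16=1522, 293^32=27, 293^64=729, 293^128=548, 293^256=873, 293^512=1611, 293^1024=1477, 293^2048=1010, 293^4096=565, 293^8192=1424, 293^16384=1565, 293^32768=504, 293^65536=510, 293^131072=1083, 293^262144=883; 293^324421 = 293^1 * 293^4 * 293^64 * 293^256 * 293^512 * 293^4096 * 293^8192 * 293^16384 * 293^32768 * 293^262144 = 1008 (mod 1837); answer 1008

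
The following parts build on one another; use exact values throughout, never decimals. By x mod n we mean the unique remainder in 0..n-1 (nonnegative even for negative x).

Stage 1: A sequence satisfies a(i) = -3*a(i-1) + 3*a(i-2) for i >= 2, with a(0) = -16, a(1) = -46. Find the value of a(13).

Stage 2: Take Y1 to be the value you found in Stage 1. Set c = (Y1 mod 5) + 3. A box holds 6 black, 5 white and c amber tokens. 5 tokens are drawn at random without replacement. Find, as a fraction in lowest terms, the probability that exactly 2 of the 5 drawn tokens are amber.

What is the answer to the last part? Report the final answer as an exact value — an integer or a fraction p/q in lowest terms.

55/136

Stage 1: a(2) = -3*(-46) + 3*(-16) = 90; iterating: a(2)=90, a(3)=-408, a(4)=1494, a(5)=-5706, a(6)=21600, a(7)=-81918, a(8)=310554, a(9)=-1177416, a(10)=4463910, a(11)=-16923978, a(12)=64163664, a(13)=-243262926; answer -243262926
Stage 2: Y1 = -243262926; c = 7; total draws C(18,5) = 8568; favorable C(7,2)*C(11,3) = 3465; P = 55/136; answer 55/136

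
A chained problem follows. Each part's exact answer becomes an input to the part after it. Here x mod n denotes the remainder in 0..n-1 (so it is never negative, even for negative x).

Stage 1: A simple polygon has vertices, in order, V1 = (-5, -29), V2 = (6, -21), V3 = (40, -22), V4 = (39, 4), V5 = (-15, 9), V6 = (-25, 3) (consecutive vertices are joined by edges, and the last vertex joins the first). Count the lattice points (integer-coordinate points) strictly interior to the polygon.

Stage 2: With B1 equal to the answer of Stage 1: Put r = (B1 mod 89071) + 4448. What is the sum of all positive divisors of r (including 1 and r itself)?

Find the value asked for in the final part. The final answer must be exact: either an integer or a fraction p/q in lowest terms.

12096

Stage 1: cross terms: (-5*-21 - 6*-29)=279, (6*-22 - 40*-21)=708, (40*4 - 39*-22)=1018, (39*9 - -15*4)=411, (-15*3 - -25*9)=180, (-25*-29 - -5*3)=740; twice the area = |3336| = 3336; area = 1668; boundary points = 1 + 1 + 1 + 1 + 2 + 4 = 10; strictly interior points = area - boundary/2 + 1 = 1664; answer 1664
Stage 2: B1 = 1664; r = 6112; 6112 = 2^5 * 191; sigma = (1 + 2 + 4 + 8 + 16 + 32) * (1 + 191) = 63 * 192 = 12096; answer 12096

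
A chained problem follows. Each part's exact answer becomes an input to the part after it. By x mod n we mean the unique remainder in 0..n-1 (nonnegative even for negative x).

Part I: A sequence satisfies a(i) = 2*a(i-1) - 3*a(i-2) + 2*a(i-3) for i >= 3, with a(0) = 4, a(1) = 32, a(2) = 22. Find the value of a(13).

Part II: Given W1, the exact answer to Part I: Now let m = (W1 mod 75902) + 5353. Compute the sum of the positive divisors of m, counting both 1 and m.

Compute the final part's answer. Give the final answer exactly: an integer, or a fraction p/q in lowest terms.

Part I: a(3) = 2*(22) - 3*(32) + 2*(4) = -44; iterating: a(3)=-44, a(4)=-90, a(5)=-4, a(6)=174, a(7)=180, a(8)=-170, a(9)=-532, a(10)=-194, a(11)=868, a(12)=1254, a(13)=-484; answer -484
Part II: W1 = -484; m = 80771; 80771 = 37^2 * 59; sigma = (1 + 37 + 1369) * (1 + 59) = 1407 * 60 = 84420; answer 84420

84420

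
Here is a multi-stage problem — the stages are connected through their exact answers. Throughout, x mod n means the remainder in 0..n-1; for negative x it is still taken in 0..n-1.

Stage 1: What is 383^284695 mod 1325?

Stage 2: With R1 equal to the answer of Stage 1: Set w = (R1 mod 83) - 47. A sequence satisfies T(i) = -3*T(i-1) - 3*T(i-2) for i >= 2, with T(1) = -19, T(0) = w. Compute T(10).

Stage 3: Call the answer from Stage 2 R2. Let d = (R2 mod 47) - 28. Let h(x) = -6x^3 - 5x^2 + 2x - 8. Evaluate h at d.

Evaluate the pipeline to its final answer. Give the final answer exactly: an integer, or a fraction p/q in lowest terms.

-14009

Stage 1: squarings mod 1325: 383^1=383, 383^2=939, 383^4=596, 383^8=116, 383^16=206, 383^32=36, 383^64=1296, 383^128=841, 383^256=1056, 383^512=811, 383^1024=521, 383^2048=1141, 383^4096=731, 383^8192=386, 383^16384=596, 383^32768=116, 383^65536=206, 383^131072=36, 383^262144=1296; 383^284695 = 383^1 * 383^2 * 383^4 * 383^16 * 383^2048 * 383^4096 * 383^16384 * 383^262144 = 1307 (mod 1325); answer 1307
Stage 2: R1 = 1307; w = 15; T(2) = -3*(-19) - 3*(15) = 12; iterating: T(2)=12, T(3)=21, T(4)=-99, T(5)=234, T(6)=-405, T(7)=513, T(8)=-324, T(9)=-567, T(10)=2673; answer 2673
Stage 3: R2 = 2673; d = 13; -6*(13)^3 - 5*(13)^2 + 2*(13)^1 - 8 = (-13182) + (-845) + (26) + (-8) = -14009; answer -14009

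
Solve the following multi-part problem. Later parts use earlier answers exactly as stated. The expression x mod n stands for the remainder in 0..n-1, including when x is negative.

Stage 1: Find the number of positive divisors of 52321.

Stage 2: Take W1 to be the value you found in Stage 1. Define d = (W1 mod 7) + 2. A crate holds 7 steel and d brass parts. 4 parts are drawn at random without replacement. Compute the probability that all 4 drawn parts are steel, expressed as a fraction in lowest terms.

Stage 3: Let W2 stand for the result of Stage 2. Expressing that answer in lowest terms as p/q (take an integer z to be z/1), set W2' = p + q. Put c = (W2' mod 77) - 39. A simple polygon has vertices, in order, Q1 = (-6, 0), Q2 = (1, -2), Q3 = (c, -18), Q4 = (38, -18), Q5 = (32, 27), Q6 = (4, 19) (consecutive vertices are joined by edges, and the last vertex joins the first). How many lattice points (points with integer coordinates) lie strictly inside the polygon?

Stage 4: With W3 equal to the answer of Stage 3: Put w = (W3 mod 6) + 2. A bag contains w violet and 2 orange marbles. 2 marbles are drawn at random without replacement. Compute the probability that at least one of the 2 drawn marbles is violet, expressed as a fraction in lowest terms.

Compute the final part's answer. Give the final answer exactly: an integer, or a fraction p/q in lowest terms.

35/36

Stage 1: 52321 is prime, so its only divisors are 1 and 52321; count = 2; answer 2
Stage 2: W1 = 2; d = 4; total draws C(11,4) = 330; favorable C(7,4) = 35; P = 7/66; answer 7/66
Stage 3: W2 = 7/66; threaded value p + q = 73; c = 34; cross terms: (-6*-2 - 1*0)=12, (1*-18 - 34*-2)=50, (34*-18 - 38*-18)=72, (38*27 - 32*-18)=1602, (32*19 - 4*27)=500, (4*0 - -6*19)=114; twice the area = |2350| = 2350; area = 1175; boundary points = 1 + 1 + 4 + 3 + 4 + 1 = 14; strictly interior points = area - boundary/2 + 1 = 1169; answer 1169
Stage 4: W3 = 1169; w = 7; total draws C(9,2) = 36; complement C(2,2) = 1; favorable 36 - 1 = 35; P = 35/36; answer 35/36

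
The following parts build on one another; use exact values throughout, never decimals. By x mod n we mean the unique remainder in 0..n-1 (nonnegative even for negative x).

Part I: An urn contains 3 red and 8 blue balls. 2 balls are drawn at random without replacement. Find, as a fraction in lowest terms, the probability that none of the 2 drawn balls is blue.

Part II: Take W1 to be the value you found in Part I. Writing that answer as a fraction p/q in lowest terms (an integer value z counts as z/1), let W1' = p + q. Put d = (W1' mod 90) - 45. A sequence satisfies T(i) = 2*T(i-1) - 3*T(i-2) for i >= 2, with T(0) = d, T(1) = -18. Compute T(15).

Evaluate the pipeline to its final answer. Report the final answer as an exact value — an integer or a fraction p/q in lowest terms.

-90924

Part I: total draws C(11,2) = 55; favorable C(3,2) = 3; P = 3/55; answer 3/55
Part II: W1 = 3/55; threaded value p + q = 58; d = 13; T(2) = 2*(-18) - 3*(13) = -75; iterating: T(2)=-75, T(3)=-96, T(4)=33, T(5)=354, T(6)=609, T(7)=156, T(8)=-1515, T(9)=-3498, T(10)=-2451, T(11)=5592, T(12)=18537, T(13)=20298, T(14)=-15015, T(15)=-90924; answer -90924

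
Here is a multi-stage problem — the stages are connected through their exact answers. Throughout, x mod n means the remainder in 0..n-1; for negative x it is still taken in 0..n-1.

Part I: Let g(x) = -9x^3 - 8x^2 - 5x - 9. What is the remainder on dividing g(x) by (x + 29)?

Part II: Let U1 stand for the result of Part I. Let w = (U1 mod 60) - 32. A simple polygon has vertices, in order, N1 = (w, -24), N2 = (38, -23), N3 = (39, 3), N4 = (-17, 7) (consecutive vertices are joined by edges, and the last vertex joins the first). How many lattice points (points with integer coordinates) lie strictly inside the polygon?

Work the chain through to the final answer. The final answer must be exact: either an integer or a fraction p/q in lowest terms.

Part I: remainder = value at the root: -9*(-29)^3 - 8*(-29)^2 - 5*(-29)^1 - 9 = (219501) + (-6728) + (145) + (-9) = 212909; answer 212909
Part II: U1 = 212909; w = -3; cross terms: (-3*-23 - 38*-24)=981, (38*3 - 39*-23)=1011, (39*7 - -17*3)=324, (-17*-24 - -3*7)=429; twice the area = |2745| = 2745; area = 2745/2; boundary points = 1 + 1 + 4 + 1 = 7; strictly interior points = area - boundary/2 + 1 = 1370; answer 1370

1370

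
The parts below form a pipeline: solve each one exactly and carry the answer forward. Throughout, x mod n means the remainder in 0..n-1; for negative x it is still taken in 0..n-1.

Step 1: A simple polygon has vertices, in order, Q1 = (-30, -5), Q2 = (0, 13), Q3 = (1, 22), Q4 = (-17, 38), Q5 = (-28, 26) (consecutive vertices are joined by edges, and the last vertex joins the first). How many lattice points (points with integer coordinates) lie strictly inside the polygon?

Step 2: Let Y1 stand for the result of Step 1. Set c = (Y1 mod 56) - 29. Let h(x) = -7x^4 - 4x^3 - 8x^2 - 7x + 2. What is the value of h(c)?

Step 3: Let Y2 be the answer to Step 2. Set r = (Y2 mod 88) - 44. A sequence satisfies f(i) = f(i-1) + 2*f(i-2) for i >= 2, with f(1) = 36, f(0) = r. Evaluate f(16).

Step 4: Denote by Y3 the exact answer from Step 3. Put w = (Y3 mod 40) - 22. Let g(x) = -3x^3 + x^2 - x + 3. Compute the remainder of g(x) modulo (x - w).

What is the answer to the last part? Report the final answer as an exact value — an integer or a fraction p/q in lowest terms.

Step 1: cross terms: (-30*13 - 0*-5)=-390, (0*22 - 1*13)=-13, (1*38 - -17*22)=412, (-17*26 - -28*38)=622, (-28*-5 - -30*26)=920; twice the area = |1551| = 1551; area = 1551/2; boundary points = 6 + 1 + 2 + 1 + 1 = 11; strictly interior points = area - boundary/2 + 1 = 771; answer 771
Step 2: Y1 = 771; c = 14; -7*(14)^4 - 4*(14)^3 - 8*(14)^2 - 7*(14)^1 + 2 = (-268912) + (-10976) + (-1568) + (-98) + (2) = -281552; answer -281552
Step 3: Y2 = -281552; r = 4; f(2) = 1*(36) + 2*(4) = 44; iterating: f(2)=44, f(3)=116, f(4)=204, f(5)=436, f(6)=844, f(7)=1716, f(8)=3404, f(9)=6836, f(10)=13644, f(11)=27316, f(12)=54604, f(13)=109236, f(14)=218444, f(15)=436916, f(16)=873804; answer 873804
Step 4: Y3 = 873804; w = -18; remainder = value at the root: -3*(-18)^3 + 1*(-18)^2 - 1*(-18)^1 + 3 = (17496) + (324) + (18) + (3) = 17841; answer 17841

17841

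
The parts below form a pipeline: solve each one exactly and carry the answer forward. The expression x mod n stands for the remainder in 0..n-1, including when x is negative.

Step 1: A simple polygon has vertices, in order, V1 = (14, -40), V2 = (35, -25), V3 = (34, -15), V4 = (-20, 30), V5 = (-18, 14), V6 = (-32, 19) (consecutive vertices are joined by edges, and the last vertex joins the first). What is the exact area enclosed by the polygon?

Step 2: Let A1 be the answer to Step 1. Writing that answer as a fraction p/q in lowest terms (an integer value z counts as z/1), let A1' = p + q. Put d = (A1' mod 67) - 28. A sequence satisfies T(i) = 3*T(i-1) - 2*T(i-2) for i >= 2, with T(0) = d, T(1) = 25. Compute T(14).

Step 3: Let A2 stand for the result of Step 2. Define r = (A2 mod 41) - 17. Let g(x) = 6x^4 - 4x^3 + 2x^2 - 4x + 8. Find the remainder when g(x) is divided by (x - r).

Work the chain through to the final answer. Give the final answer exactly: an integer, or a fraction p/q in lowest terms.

Step 1: cross terms: (14*-25 - 35*-40)=1050, (35*-15 - 34*-25)=325, (34*30 - -20*-15)=720, (-20*14 - -18*30)=260, (-18*19 - -32*14)=106, (-32*-40 - 14*19)=1014; twice the area = |3475| = 3475; area = 3475/2; answer 3475/2
Step 2: A1 = 3475/2; threaded value p + q = 3477; d = 32; T(2) = 3*(25) - 2*(32) = 11; iterating: T(2)=11, T(3)=-17, T(4)=-73, T(5)=-185, T(6)=-409, T(7)=-857, T(8)=-1753, T(9)=-3545, T(10)=-7129, T(11)=-14297, T(12)=-28633, T(13)=-57305, T(14)=-114649; answer -114649
Step 3: A2 = -114649; r = 11; remainder = value at the root: 6*(11)^4 - 4*(11)^3 + 2*(11)^2 - 4*(11)^1 + 8 = (87846) + (-5324) + (242) + (-44) + (8) = 82728; answer 82728

82728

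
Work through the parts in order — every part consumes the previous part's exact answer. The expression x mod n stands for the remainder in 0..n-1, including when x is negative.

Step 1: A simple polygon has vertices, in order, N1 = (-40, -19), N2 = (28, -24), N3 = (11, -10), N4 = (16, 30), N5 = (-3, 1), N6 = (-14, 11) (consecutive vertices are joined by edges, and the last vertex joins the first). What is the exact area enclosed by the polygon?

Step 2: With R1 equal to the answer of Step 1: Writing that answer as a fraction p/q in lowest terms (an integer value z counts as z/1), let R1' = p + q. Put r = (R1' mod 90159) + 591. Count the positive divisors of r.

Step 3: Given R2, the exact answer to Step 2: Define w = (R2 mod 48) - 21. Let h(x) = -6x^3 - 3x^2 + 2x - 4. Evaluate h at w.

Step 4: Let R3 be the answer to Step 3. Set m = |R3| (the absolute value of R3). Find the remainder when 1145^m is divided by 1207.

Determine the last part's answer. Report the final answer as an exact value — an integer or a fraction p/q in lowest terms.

245

Step 1: cross terms: (-40*-24 - 28*-19)=1492, (28*-10 - 11*-24)=-16, (11*30 - 16*-10)=490, (16*1 - -3*30)=106, (-3*11 - -14*1)=-19, (-14*-19 - -40*11)=706; twice the area = |2759| = 2759; area = 2759/2; answer 2759/2
Step 2: R1 = 2759/2; threaded value p + q = 2761; r = 3352; 3352 = 2^3 * 419; number of divisors = (3+1) * (1+1) = 8; answer 8
Step 3: R2 = 8; w = -13; -6*(-13)^3 - 3*(-13)^2 + 2*(-13)^1 - 4 = (13182) + (-507) + (-26) + (-4) = 12645; answer 12645
Step 4: R3 = 12645; m = 12645; squarings mod 1207: 1145^1=1145, 1145^2=223, 1145^4=242, 1145^8=628, 1145^16=902, 1145^32=86, 1145^64=154, 1145^128=783, 1145^256=1140, 1145^512=868, 1145^1024=256, 1145^2048=358, 1145^4096=222, 1145^8192=1004; 1145^12645 = 1145^1 * 1145^4 * 1145^32 * 1145^64 * 1145^256 * 1145^4096 * 1145^8192 = 245 (mod 1207); answer 245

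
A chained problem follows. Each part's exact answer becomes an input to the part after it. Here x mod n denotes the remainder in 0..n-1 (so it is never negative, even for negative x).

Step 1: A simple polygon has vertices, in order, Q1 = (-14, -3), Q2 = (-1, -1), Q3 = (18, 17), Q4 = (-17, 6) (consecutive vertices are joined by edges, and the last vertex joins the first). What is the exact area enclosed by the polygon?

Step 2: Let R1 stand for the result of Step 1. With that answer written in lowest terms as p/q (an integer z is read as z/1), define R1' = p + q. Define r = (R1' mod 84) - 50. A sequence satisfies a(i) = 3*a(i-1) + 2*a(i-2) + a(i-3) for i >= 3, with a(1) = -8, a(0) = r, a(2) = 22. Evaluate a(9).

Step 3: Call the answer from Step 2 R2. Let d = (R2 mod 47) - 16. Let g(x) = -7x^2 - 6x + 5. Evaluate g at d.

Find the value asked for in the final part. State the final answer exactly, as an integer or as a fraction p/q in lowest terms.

Step 1: cross terms: (-14*-1 - -1*-3)=11, (-1*17 - 18*-1)=1, (18*6 - -17*17)=397, (-17*-3 - -14*6)=135; twice the area = |544| = 544; area = 272; answer 272
Step 2: R1 = 272; threaded value p + q = 273; r = -29; a(3) = 3*(22) + 2*(-8) + 1*(-29) = 21; iterating: a(3)=21, a(4)=99, a(5)=361, a(6)=1302, a(7)=4727, a(8)=17146, a(9)=62194; answer 62194
Step 3: R2 = 62194; d = -3; -7*(-3)^2 - 6*(-3)^1 + 5 = (-63) + (18) + (5) = -40; answer -40

-40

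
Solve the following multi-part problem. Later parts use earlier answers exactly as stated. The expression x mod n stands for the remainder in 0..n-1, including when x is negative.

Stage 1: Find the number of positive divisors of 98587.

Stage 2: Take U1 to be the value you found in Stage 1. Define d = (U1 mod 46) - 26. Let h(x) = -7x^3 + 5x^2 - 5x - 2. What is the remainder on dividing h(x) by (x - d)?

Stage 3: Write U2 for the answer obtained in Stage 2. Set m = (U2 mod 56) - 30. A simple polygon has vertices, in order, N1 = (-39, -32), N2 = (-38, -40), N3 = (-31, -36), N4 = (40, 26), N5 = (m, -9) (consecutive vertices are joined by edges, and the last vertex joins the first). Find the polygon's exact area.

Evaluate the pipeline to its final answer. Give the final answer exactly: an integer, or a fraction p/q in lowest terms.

Stage 1: 98587 = 311 * 317; number of divisors = (1+1) * (1+1) = 4; answer 4
Stage 2: U1 = 4; d = -22; remainder = value at the root: -7*(-22)^3 + 5*(-22)^2 - 5*(-22)^1 - 2 = (74536) + (2420) + (110) + (-2) = 77064; answer 77064
Stage 3: U2 = 77064; m = -22; cross terms: (-39*-40 - -38*-32)=344, (-38*-36 - -31*-40)=128, (-31*26 - 40*-36)=634, (40*-9 - -22*26)=212, (-22*-32 - -39*-9)=353; twice the area = |1671| = 1671; area = 1671/2; answer 1671/2

1671/2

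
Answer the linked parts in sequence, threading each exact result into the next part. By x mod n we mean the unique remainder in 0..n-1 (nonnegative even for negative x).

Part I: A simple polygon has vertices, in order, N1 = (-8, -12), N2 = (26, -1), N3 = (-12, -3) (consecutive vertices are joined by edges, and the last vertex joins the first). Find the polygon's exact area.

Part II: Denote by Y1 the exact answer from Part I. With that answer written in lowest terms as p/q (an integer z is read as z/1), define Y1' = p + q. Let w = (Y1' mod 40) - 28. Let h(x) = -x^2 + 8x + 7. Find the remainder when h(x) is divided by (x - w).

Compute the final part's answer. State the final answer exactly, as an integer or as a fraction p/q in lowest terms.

Part I: cross terms: (-8*-1 - 26*-12)=320, (26*-3 - -12*-1)=-90, (-12*-12 - -8*-3)=120; twice the area = |350| = 350; area = 175; answer 175
Part II: Y1 = 175; threaded value p + q = 176; w = -12; remainder = value at the root: -1*(-12)^2 + 8*(-12)^1 + 7 = (-144) + (-96) + (7) = -233; answer -233

-233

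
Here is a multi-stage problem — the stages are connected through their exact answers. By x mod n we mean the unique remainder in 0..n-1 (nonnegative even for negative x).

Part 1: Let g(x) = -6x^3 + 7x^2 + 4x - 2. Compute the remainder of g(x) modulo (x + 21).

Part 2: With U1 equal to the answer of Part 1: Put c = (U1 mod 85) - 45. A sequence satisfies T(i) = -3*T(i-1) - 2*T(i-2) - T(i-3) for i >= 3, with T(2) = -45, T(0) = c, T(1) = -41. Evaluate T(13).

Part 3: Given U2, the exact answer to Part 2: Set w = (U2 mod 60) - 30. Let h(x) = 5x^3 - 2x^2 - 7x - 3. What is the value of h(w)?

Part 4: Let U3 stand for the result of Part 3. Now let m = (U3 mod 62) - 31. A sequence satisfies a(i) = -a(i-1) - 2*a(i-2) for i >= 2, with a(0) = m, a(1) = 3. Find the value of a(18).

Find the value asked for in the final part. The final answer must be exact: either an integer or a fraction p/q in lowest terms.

-255

Part 1: remainder = value at the root: -6*(-21)^3 + 7*(-21)^2 + 4*(-21)^1 - 2 = (55566) + (3087) + (-84) + (-2) = 58567; answer 58567
Part 2: U1 = 58567; c = -43; T(3) = -3*(-45) - 2*(-41) - 1*(-43) = 260; iterating: T(3)=260, T(4)=-649, T(5)=1472, T(6)=-3378, T(7)=7839, T(8)=-18233, T(9)=42399, T(10)=-98570, T(11)=229145, T(12)=-532694, T(13)=1238362; answer 1238362
Part 3: U2 = 1238362; w = -8; 5*(-8)^3 - 2*(-8)^2 - 7*(-8)^1 - 3 = (-2560) + (-128) + (56) + (-3) = -2635; answer -2635
Part 4: U3 = -2635; m = 0; a(2) = -1*(3) - 2*(0) = -3; iterating: a(2)=-3, a(3)=-3, a(4)=9, a(5)=-3, a(6)=-15, a(7)=21, a(8)=9, a(9)=-51, a(10)=33, a(11)=69, a(12)=-135, a(13)=-3, a(14)=273, a(15)=-267, a(16)=-279, a(17)=813, a(18)=-255; answer -255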